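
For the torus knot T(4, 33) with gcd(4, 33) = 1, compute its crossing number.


For a torus knot T(p, q) with gcd(p,q)=1,
the crossing number is min(p*(q-1), q*(p-1)).
p*(q-1) = 4*32 = 128
q*(p-1) = 33*3 = 99
min(128, 99) = 99

99


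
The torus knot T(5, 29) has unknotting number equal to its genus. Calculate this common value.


For a torus knot T(p,q), both the unknotting number and genus equal (p-1)(q-1)/2.
= (5-1)(29-1)/2
= 4*28/2
= 112/2 = 56

56


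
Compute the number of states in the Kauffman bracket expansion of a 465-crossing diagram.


Each crossing contributes 2 choices (A-smoothing or B-smoothing).
Total states = 2^465 = 95268205270873786358080970147496530326800480428008152797215483387004752771599292606210513399154418065180265231976520474104247304665780191232

95268205270873786358080970147496530326800480428008152797215483387004752771599292606210513399154418065180265231976520474104247304665780191232


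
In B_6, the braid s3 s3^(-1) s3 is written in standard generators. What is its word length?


The word length counts the number of generators (including inverses).
Listing each generator: s3, s3^(-1), s3
There are 3 generators in this braid word.

3


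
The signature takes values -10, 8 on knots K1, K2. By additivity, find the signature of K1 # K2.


The signature is additive under connected sum.
signature(K1 # K2) = (-10) + (8)
= -2

-2


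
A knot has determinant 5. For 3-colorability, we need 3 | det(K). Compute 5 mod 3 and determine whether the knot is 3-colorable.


Step 1: A knot is p-colorable if and only if p divides its determinant.
Step 2: Compute 5 mod 3.
5 = 1 * 3 + 2
Step 3: 5 mod 3 = 2
Step 4: The knot is 3-colorable: no

2


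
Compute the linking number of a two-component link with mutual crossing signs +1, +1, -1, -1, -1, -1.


Step 1: Count positive crossings: 2
Step 2: Count negative crossings: 4
Step 3: Sum of signs = 2 - 4 = -2
Step 4: Linking number = sum/2 = -2/2 = -1

-1


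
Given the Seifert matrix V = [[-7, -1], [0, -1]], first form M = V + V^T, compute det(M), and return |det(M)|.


Step 1: Form V + V^T where V = [[-7, -1], [0, -1]]
  V^T = [[-7, 0], [-1, -1]]
  V + V^T = [[-14, -1], [-1, -2]]
Step 2: det(V + V^T) = (-14)*(-2) - (-1)*(-1)
  = 28 - 1 = 27
Step 3: Knot determinant = |det(V + V^T)| = |27| = 27

27


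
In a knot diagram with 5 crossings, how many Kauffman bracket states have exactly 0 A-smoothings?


We choose which 0 of 5 crossings get A-smoothings.
C(5, 0) = 5! / (0! * 5!)
= 1

1


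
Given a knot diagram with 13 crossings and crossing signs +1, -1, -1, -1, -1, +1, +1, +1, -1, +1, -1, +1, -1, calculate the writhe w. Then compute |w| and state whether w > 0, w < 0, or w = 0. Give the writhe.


Step 1: Count positive crossings (+1).
Positive crossings: 6
Step 2: Count negative crossings (-1).
Negative crossings: 7
Step 3: Writhe = (positive) - (negative)
w = 6 - 7 = -1
Step 4: |w| = 1, and w is negative

-1


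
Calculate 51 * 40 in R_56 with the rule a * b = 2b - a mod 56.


51 * 40 = 2*40 - 51 mod 56
= 80 - 51 mod 56
= 29 mod 56 = 29

29


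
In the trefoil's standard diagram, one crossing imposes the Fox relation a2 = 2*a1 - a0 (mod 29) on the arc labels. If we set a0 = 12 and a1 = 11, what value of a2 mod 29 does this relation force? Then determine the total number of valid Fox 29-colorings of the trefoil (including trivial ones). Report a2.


Step 1: Apply the given crossing relation 2*a1 - a0 - a2 = 0 (mod 29).
  a2 = 2*a1 - a0 mod 29
  a2 = 2*11 - 12 mod 29
  a2 = 22 - 12 mod 29
  a2 = 10 mod 29 = 10
Step 2: The trefoil has determinant 3.
  Number of Fox p-colorings (p prime) is p^2 if p = 3, else p.
  Since 29 does not divide 3, only trivial (constant) colorings exist.
  (So the trial a0 = 12, a1 = 11 with a0 != a1 does NOT extend to a valid coloring of the whole trefoil: the other two crossing relations require 3*(a1 - a0) = 0 (mod 29), which fails.)
  Total colorings = 29
Step 3: a2 = 10, total Fox 29-colorings = 29

10


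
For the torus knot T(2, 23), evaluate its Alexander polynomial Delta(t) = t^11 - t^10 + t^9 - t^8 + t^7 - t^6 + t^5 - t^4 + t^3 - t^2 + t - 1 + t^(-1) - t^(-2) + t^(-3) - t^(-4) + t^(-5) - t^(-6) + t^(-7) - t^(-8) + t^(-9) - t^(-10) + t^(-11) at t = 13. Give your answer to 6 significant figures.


Substituting t = 13 into Delta(t) = t^11 - t^10 + t^9 - t^8 + t^7 - t^6 + t^5 - t^4 + t^3 - t^2 + t - 1 + t^(-1) - t^(-2) + t^(-3) - t^(-4) + t^(-5) - t^(-6) + t^(-7) - t^(-8) + t^(-9) - t^(-10) + t^(-11):
Term values: (1792160394037) + (-137858491849) + (10604499373) + (-815730721) + (62748517) + (-4826809) + (371293) + (-28561) + (2197) + (-169) + (13) + (-1) + (0.0769231) + (-0.00591716) + (0.000455166) + (-3.50128e-05) + (2.69329e-06) + (-2.07176e-07) + (1.59366e-08) + (-1.22589e-09) + (9.42996e-11) + (-7.25382e-12) + (5.57986e-13)
Sum = 1.664148937e+12
Rounded to 6 significant figures: 1.66415e+12

1.66415e+12


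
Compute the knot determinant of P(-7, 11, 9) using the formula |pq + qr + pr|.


Step 1: Compute pq + qr + pr.
pq = (-7)*11 = -77
qr = 11*9 = 99
pr = (-7)*9 = -63
pq + qr + pr = -77 + 99 + (-63) = -41
Step 2: Take absolute value.
det(P(-7,11,9)) = |-41| = 41

41


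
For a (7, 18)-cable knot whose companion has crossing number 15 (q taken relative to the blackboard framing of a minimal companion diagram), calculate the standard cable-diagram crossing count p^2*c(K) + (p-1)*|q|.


Step 1: Each of the c(K) crossings of the companion diagram becomes p*p = p^2 crossings among the p parallel strands, and each of the |q| twists s_1 s_2 ... s_(p-1) adds (p-1) crossings.
  Crossings = p^2 * c(K) + (p-1)*|q|
Step 2: = 7^2 * 15 + (7-1)*18
Step 3: = 49*15 + 6*18
Step 4: = 735 + 108 = 843

843


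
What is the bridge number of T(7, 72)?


The bridge number of T(p,q) is min(p,q).
min(7, 72) = 7

7


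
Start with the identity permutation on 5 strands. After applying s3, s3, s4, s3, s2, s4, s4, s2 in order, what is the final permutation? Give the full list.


Starting with identity [1, 2, 3, 4, 5].
Apply generators in sequence:
  After s3: [1, 2, 4, 3, 5]
  After s3: [1, 2, 3, 4, 5]
  After s4: [1, 2, 3, 5, 4]
  After s3: [1, 2, 5, 3, 4]
  After s2: [1, 5, 2, 3, 4]
  After s4: [1, 5, 2, 4, 3]
  After s4: [1, 5, 2, 3, 4]
  After s2: [1, 2, 5, 3, 4]
Final permutation: [1, 2, 5, 3, 4]

[1, 2, 5, 3, 4]


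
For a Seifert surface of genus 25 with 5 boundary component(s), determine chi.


chi = 2 - 2g - b
= 2 - 2*25 - 5
= 2 - 50 - 5 = -53

-53


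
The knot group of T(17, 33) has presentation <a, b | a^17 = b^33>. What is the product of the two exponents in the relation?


The relation is a^17 = b^33.
Product of exponents = 17 * 33
= 561

561


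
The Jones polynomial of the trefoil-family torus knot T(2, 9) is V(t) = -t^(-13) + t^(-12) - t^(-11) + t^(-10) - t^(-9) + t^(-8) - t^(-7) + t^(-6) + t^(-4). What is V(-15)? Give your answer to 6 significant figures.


Substituting t = -15 into V(t) = -t^(-13) + t^(-12) - t^(-11) + t^(-10) - t^(-9) + t^(-8) - t^(-7) + t^(-6) + t^(-4):
  (-)t^(-13) = 5.13823e-16
  (+)t^(-12) = 7.70735e-15
  (-)t^(-11) = 1.1561e-13
  (+)t^(-10) = 1.73415e-12
  (-)t^(-9) = 2.60123e-11
  (+)t^(-8) = 3.90184e-10
  (-)t^(-7) = 5.85277e-09
  (+)t^(-6) = 8.77915e-08
  (+)t^(-4) = 1.97531e-05
Sum = (5.13823e-16) + (7.70735e-15) + (1.1561e-13) + (1.73415e-12) + (2.60123e-11) + (3.90184e-10) + (5.85277e-09) + (8.77915e-08) + (1.97531e-05)
= 1.984714874e-05
Rounded to 6 significant figures: 1.98471e-05

1.98471e-05


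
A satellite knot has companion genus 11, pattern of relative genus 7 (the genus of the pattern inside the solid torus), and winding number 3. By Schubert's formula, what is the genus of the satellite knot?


Schubert: g(satellite) = g_rel(pattern) + |winding| * g(companion),
where g_rel(pattern) is the genus of the pattern relative to the solid torus.
= 7 + 3 * 11
= 7 + 33 = 40

40


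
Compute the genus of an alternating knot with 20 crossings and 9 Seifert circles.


For alternating knots, g = (c - s + 1)/2.
= (20 - 9 + 1)/2
= 12/2 = 6

6


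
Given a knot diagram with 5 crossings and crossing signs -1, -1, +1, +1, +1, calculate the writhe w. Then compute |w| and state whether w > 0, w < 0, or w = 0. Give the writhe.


Step 1: Count positive crossings (+1).
Positive crossings: 3
Step 2: Count negative crossings (-1).
Negative crossings: 2
Step 3: Writhe = (positive) - (negative)
w = 3 - 2 = 1
Step 4: |w| = 1, and w is positive

1


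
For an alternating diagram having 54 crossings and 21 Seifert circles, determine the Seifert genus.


For alternating knots, g = (c - s + 1)/2.
= (54 - 21 + 1)/2
= 34/2 = 17

17


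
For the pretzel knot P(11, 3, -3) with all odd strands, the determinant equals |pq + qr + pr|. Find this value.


Step 1: Compute pq + qr + pr.
pq = 11*3 = 33
qr = 3*(-3) = -9
pr = 11*(-3) = -33
pq + qr + pr = 33 + (-9) + (-33) = -9
Step 2: Take absolute value.
det(P(11,3,-3)) = |-9| = 9

9


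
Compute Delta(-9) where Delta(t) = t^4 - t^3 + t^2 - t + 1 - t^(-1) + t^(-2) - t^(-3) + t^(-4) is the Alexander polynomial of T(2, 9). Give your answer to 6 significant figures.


Substituting t = -9 into Delta(t) = t^4 - t^3 + t^2 - t + 1 - t^(-1) + t^(-2) - t^(-3) + t^(-4):
Term values: (6561) + (729) + (81) + (9) + (1) + (0.111111) + (0.0123457) + (0.00137174) + (0.000152416)
Sum = 7381.124981
Rounded to 6 significant figures: 7381.12

7381.12


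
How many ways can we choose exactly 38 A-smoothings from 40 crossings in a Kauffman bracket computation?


We choose which 38 of 40 crossings get A-smoothings.
C(40, 38) = 40! / (38! * 2!)
= 780

780


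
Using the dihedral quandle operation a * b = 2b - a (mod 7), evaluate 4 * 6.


4 * 6 = 2*6 - 4 mod 7
= 12 - 4 mod 7
= 8 mod 7 = 1

1


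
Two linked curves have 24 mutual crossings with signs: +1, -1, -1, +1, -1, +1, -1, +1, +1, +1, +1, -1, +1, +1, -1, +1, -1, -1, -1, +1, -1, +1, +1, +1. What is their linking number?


Step 1: Count positive crossings: 14
Step 2: Count negative crossings: 10
Step 3: Sum of signs = 14 - 10 = 4
Step 4: Linking number = sum/2 = 4/2 = 2

2


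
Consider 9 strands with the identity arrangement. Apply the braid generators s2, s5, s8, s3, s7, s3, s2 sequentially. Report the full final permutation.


Starting with identity [1, 2, 3, 4, 5, 6, 7, 8, 9].
Apply generators in sequence:
  After s2: [1, 3, 2, 4, 5, 6, 7, 8, 9]
  After s5: [1, 3, 2, 4, 6, 5, 7, 8, 9]
  After s8: [1, 3, 2, 4, 6, 5, 7, 9, 8]
  After s3: [1, 3, 4, 2, 6, 5, 7, 9, 8]
  After s7: [1, 3, 4, 2, 6, 5, 9, 7, 8]
  After s3: [1, 3, 2, 4, 6, 5, 9, 7, 8]
  After s2: [1, 2, 3, 4, 6, 5, 9, 7, 8]
Final permutation: [1, 2, 3, 4, 6, 5, 9, 7, 8]

[1, 2, 3, 4, 6, 5, 9, 7, 8]


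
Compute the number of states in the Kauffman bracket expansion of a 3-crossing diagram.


Each crossing contributes 2 choices (A-smoothing or B-smoothing).
Total states = 2^3 = 8

8


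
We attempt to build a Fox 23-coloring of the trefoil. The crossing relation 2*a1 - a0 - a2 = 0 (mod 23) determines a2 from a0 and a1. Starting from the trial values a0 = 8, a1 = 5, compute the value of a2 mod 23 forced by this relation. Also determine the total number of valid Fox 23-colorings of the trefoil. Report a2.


Step 1: Apply the given crossing relation 2*a1 - a0 - a2 = 0 (mod 23).
  a2 = 2*a1 - a0 mod 23
  a2 = 2*5 - 8 mod 23
  a2 = 10 - 8 mod 23
  a2 = 2 mod 23 = 2
Step 2: The trefoil has determinant 3.
  Number of Fox p-colorings (p prime) is p^2 if p = 3, else p.
  Since 23 does not divide 3, only trivial (constant) colorings exist.
  (So the trial a0 = 8, a1 = 5 with a0 != a1 does NOT extend to a valid coloring of the whole trefoil: the other two crossing relations require 3*(a1 - a0) = 0 (mod 23), which fails.)
  Total colorings = 23
Step 3: a2 = 2, total Fox 23-colorings = 23

2


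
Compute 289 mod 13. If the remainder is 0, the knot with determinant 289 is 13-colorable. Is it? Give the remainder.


Step 1: A knot is p-colorable if and only if p divides its determinant.
Step 2: Compute 289 mod 13.
289 = 22 * 13 + 3
Step 3: 289 mod 13 = 3
Step 4: The knot is 13-colorable: no

3


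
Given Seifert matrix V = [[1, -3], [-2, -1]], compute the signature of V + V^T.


Step 1: V + V^T = [[2, -5], [-5, -2]]
Step 2: trace = 0, det = -29
Step 3: Discriminant = 0^2 - 4*(-29) = 116
Step 4: Eigenvalues: 5.38516, -5.38516
Step 5: Signature = (# positive eigenvalues) - (# negative eigenvalues) = 0

0


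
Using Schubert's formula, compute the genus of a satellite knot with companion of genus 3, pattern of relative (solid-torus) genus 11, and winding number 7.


Schubert: g(satellite) = g_rel(pattern) + |winding| * g(companion),
where g_rel(pattern) is the genus of the pattern relative to the solid torus.
= 11 + 7 * 3
= 11 + 21 = 32

32


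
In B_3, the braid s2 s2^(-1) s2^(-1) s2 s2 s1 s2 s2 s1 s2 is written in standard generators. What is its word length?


The word length counts the number of generators (including inverses).
Listing each generator: s2, s2^(-1), s2^(-1), s2, s2, s1, s2, s2, s1, s2
There are 10 generators in this braid word.

10


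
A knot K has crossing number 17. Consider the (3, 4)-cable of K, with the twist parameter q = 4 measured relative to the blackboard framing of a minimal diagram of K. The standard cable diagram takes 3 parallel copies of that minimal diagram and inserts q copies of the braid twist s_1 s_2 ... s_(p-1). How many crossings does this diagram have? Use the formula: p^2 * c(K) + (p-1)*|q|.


Step 1: Each of the c(K) crossings of the companion diagram becomes p*p = p^2 crossings among the p parallel strands, and each of the |q| twists s_1 s_2 ... s_(p-1) adds (p-1) crossings.
  Crossings = p^2 * c(K) + (p-1)*|q|
Step 2: = 3^2 * 17 + (3-1)*4
Step 3: = 9*17 + 2*4
Step 4: = 153 + 8 = 161

161


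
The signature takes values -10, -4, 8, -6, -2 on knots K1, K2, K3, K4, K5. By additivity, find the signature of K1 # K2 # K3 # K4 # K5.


The signature is additive under connected sum.
signature(K1 # K2 # K3 # K4 # K5) = (-10) + (-4) + (8) + (-6) + (-2)
= -14

-14


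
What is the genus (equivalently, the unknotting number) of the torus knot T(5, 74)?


For a torus knot T(p,q), both the unknotting number and genus equal (p-1)(q-1)/2.
= (5-1)(74-1)/2
= 4*73/2
= 292/2 = 146

146


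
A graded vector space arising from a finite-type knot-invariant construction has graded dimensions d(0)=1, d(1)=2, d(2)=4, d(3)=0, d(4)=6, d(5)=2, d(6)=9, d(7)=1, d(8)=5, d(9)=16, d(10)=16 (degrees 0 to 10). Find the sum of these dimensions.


Total dimension = d(0) + d(1) + ... + d(10)
= 1 + 2 + 4 + 0 + 6 + 2 + 9 + 1 + 5 + 16 + 16
= 62

62


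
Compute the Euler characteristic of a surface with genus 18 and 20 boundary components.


chi = 2 - 2g - b
= 2 - 2*18 - 20
= 2 - 36 - 20 = -54

-54


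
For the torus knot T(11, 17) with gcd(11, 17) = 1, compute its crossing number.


For a torus knot T(p, q) with gcd(p,q)=1,
the crossing number is min(p*(q-1), q*(p-1)).
p*(q-1) = 11*16 = 176
q*(p-1) = 17*10 = 170
min(176, 170) = 170

170


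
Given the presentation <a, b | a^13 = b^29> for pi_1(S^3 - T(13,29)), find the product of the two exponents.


The relation is a^13 = b^29.
Product of exponents = 13 * 29
= 377

377


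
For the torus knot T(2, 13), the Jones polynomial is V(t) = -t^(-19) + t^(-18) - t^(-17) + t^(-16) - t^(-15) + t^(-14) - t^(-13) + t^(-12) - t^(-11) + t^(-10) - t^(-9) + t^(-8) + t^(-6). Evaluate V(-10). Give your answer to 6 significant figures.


Substituting t = -10 into V(t) = -t^(-19) + t^(-18) - t^(-17) + t^(-16) - t^(-15) + t^(-14) - t^(-13) + t^(-12) - t^(-11) + t^(-10) - t^(-9) + t^(-8) + t^(-6):
  (-)t^(-19) = 1e-19
  (+)t^(-18) = 1e-18
  (-)t^(-17) = 1e-17
  (+)t^(-16) = 1e-16
  (-)t^(-15) = 1e-15
  (+)t^(-14) = 1e-14
  (-)t^(-13) = 1e-13
  (+)t^(-12) = 1e-12
  (-)t^(-11) = 1e-11
  (+)t^(-10) = 1e-10
  (-)t^(-9) = 1e-09
  (+)t^(-8) = 1e-08
  (+)t^(-6) = 1e-06
Sum = (1e-19) + (1e-18) + (1e-17) + (1e-16) + (1e-15) + (1e-14) + (1e-13) + (1e-12) + (1e-11) + (1e-10) + (1e-09) + (1e-08) + (1e-06)
= 1.011111111e-06
Rounded to 6 significant figures: 1.01111e-06

1.01111e-06


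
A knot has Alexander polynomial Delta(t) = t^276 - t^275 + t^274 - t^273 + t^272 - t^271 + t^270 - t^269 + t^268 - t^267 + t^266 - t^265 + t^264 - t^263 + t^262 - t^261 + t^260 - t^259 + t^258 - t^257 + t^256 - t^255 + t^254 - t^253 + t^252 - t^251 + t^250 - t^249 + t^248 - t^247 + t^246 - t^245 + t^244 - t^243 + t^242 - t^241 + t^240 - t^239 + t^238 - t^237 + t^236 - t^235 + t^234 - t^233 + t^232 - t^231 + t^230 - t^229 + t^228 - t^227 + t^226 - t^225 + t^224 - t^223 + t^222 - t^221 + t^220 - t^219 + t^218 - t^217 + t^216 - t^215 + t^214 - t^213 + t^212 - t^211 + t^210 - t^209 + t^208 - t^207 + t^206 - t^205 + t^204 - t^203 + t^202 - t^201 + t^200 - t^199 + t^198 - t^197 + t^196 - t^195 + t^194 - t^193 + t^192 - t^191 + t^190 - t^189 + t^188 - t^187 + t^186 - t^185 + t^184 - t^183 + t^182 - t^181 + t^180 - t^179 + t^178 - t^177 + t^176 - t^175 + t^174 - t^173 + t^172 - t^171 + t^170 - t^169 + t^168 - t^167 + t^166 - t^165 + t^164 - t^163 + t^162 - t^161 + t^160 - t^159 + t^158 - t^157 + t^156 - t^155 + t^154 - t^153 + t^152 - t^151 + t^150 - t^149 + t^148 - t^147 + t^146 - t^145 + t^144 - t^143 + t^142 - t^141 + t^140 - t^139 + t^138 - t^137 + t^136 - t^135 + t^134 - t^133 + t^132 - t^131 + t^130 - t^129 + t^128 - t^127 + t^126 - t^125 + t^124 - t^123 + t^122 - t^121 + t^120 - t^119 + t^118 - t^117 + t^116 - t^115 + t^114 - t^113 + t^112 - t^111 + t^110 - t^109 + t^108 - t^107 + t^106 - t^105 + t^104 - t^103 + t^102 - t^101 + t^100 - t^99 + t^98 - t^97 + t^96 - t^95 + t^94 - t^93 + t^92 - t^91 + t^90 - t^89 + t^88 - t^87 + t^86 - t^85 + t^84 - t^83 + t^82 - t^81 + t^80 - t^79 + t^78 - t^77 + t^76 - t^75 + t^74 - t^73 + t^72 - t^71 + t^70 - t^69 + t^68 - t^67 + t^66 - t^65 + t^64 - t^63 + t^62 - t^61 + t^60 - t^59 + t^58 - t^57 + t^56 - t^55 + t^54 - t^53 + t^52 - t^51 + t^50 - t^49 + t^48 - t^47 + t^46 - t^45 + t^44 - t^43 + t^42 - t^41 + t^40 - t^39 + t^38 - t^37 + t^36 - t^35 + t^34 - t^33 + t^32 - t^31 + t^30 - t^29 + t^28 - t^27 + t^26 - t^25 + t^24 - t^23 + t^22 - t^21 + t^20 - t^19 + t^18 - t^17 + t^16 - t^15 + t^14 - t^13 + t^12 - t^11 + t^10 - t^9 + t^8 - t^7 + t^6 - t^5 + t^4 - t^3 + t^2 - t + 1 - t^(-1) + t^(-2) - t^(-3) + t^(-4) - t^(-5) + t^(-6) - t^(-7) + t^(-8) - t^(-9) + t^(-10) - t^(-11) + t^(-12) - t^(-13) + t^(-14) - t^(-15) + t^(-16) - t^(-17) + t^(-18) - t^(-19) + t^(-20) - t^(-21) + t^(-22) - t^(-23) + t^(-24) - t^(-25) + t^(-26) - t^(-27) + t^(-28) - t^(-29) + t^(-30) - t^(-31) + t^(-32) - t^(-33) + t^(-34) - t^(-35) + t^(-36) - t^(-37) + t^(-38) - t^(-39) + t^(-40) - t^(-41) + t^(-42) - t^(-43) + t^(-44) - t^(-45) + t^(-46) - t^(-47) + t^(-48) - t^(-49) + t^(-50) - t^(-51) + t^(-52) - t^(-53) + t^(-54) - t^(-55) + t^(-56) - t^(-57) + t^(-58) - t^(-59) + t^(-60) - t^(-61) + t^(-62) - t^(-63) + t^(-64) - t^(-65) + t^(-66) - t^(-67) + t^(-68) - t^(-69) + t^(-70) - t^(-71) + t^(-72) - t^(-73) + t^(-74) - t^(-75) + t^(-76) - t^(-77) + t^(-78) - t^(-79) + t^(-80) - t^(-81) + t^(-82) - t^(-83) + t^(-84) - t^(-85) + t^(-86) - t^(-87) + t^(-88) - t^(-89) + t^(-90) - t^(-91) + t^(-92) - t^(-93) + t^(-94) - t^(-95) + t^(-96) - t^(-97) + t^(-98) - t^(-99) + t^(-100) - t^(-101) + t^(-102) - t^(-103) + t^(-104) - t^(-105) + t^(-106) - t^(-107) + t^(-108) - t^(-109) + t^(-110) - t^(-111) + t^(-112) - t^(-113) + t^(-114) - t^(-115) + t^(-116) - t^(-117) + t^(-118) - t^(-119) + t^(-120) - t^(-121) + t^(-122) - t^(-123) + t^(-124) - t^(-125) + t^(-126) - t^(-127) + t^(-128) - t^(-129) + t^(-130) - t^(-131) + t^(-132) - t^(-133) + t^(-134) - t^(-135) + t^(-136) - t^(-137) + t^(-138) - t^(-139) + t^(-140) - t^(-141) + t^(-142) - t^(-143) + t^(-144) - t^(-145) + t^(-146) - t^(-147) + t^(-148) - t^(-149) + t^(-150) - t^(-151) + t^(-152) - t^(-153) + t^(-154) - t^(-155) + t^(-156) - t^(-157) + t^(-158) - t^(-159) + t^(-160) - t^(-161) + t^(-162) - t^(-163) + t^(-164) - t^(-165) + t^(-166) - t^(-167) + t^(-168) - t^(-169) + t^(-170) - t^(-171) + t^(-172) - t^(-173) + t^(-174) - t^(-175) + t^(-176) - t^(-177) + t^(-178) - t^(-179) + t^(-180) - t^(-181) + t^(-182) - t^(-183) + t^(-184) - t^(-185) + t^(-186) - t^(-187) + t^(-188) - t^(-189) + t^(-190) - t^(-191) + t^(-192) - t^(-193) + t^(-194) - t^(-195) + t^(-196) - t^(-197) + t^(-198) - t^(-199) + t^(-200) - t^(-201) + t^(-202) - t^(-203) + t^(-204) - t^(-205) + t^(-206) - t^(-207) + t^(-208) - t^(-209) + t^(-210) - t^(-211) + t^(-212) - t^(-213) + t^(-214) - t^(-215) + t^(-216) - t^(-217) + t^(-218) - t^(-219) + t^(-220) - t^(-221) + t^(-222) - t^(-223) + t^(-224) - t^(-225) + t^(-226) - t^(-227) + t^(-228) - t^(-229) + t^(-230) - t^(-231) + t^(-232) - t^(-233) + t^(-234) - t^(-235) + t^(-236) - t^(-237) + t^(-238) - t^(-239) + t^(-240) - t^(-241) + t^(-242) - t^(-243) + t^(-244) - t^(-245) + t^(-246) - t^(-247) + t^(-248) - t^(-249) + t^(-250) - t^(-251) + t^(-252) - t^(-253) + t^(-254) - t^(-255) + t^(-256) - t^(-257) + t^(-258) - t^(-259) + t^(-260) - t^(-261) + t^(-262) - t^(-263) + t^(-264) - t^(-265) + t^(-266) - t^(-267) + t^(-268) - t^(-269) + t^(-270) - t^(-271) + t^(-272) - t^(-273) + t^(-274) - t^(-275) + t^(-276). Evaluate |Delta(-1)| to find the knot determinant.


Step 1: The polynomial has 553 terms with alternating signs, exponents from 276 down to -276.
Step 2: Substitute t = -1. The i-th term has coefficient (-1)^i and exponent (m-i),
  so its value is (-1)^i * (-1)^(m-i) = (-1)^m = 1 for every i.
Step 3: All 553 terms equal 1, so Delta(-1) = 553 * (1) = 553
Step 4: |Delta(-1)| = 553

553


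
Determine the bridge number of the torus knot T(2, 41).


The bridge number of T(p,q) is min(p,q).
min(2, 41) = 2

2


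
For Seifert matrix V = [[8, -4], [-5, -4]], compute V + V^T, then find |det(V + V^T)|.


Step 1: Form V + V^T where V = [[8, -4], [-5, -4]]
  V^T = [[8, -5], [-4, -4]]
  V + V^T = [[16, -9], [-9, -8]]
Step 2: det(V + V^T) = 16*(-8) - (-9)*(-9)
  = -128 - 81 = -209
Step 3: Knot determinant = |det(V + V^T)| = |-209| = 209

209


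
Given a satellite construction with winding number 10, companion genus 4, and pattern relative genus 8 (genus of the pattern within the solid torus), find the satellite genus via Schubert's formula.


Schubert: g(satellite) = g_rel(pattern) + |winding| * g(companion),
where g_rel(pattern) is the genus of the pattern relative to the solid torus.
= 8 + 10 * 4
= 8 + 40 = 48

48


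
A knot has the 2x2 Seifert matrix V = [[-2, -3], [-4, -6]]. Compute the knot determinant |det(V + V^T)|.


Step 1: Form V + V^T where V = [[-2, -3], [-4, -6]]
  V^T = [[-2, -4], [-3, -6]]
  V + V^T = [[-4, -7], [-7, -12]]
Step 2: det(V + V^T) = (-4)*(-12) - (-7)*(-7)
  = 48 - 49 = -1
Step 3: Knot determinant = |det(V + V^T)| = |-1| = 1

1


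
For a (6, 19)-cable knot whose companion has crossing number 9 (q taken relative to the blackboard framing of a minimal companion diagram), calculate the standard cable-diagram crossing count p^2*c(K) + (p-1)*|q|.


Step 1: Each of the c(K) crossings of the companion diagram becomes p*p = p^2 crossings among the p parallel strands, and each of the |q| twists s_1 s_2 ... s_(p-1) adds (p-1) crossings.
  Crossings = p^2 * c(K) + (p-1)*|q|
Step 2: = 6^2 * 9 + (6-1)*19
Step 3: = 36*9 + 5*19
Step 4: = 324 + 95 = 419

419


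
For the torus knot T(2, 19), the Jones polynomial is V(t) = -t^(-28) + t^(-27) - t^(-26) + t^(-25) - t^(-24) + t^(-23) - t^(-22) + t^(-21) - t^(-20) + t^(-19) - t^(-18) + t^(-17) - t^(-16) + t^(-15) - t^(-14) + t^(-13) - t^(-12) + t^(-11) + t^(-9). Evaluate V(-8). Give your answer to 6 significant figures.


Substituting t = -8 into V(t) = -t^(-28) + t^(-27) - t^(-26) + t^(-25) - t^(-24) + t^(-23) - t^(-22) + t^(-21) - t^(-20) + t^(-19) - t^(-18) + t^(-17) - t^(-16) + t^(-15) - t^(-14) + t^(-13) - t^(-12) + t^(-11) + t^(-9):
  (-)t^(-28) = -5.16988e-26
  (+)t^(-27) = -4.1359e-25
  (-)t^(-26) = -3.30872e-24
  (+)t^(-25) = -2.64698e-23
  (-)t^(-24) = -2.11758e-22
  (+)t^(-23) = -1.69407e-21
  (-)t^(-22) = -1.35525e-20
  (+)t^(-21) = -1.0842e-19
  (-)t^(-20) = -8.67362e-19
  (+)t^(-19) = -6.93889e-18
  (-)t^(-18) = -5.55112e-17
  (+)t^(-17) = -4.44089e-16
  (-)t^(-16) = -3.55271e-15
  (+)t^(-15) = -2.84217e-14
  (-)t^(-14) = -2.27374e-13
  (+)t^(-13) = -1.81899e-12
  (-)t^(-12) = -1.45519e-11
  (+)t^(-11) = -1.16415e-10
  (+)t^(-9) = -7.45058e-09
Sum = (-5.16988e-26) + (-4.1359e-25) + (-3.30872e-24) + (-2.64698e-23) + (-2.11758e-22) + (-1.69407e-21) + (-1.35525e-20) + (-1.0842e-19) + (-8.67362e-19) + (-6.93889e-18) + (-5.55112e-17) + (-4.44089e-16) + (-3.55271e-15) + (-2.84217e-14) + (-2.27374e-13) + (-1.81899e-12) + (-1.45519e-11) + (-1.16415e-10) + (-7.45058e-09)
= -7.583626679e-09
Rounded to 6 significant figures: -7.58363e-09

-7.58363e-09


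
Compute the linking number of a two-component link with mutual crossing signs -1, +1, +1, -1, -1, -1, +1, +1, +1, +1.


Step 1: Count positive crossings: 6
Step 2: Count negative crossings: 4
Step 3: Sum of signs = 6 - 4 = 2
Step 4: Linking number = sum/2 = 2/2 = 1

1


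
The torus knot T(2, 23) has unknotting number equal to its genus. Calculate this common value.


For a torus knot T(p,q), both the unknotting number and genus equal (p-1)(q-1)/2.
= (2-1)(23-1)/2
= 1*22/2
= 22/2 = 11

11


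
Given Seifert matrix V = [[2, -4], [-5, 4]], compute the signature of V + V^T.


Step 1: V + V^T = [[4, -9], [-9, 8]]
Step 2: trace = 12, det = -49
Step 3: Discriminant = 12^2 - 4*(-49) = 340
Step 4: Eigenvalues: 15.2195, -3.21954
Step 5: Signature = (# positive eigenvalues) - (# negative eigenvalues) = 0

0


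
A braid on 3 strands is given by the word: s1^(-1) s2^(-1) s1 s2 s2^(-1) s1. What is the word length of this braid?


The word length counts the number of generators (including inverses).
Listing each generator: s1^(-1), s2^(-1), s1, s2, s2^(-1), s1
There are 6 generators in this braid word.

6


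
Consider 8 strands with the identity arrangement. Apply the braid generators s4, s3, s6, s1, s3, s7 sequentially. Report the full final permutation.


Starting with identity [1, 2, 3, 4, 5, 6, 7, 8].
Apply generators in sequence:
  After s4: [1, 2, 3, 5, 4, 6, 7, 8]
  After s3: [1, 2, 5, 3, 4, 6, 7, 8]
  After s6: [1, 2, 5, 3, 4, 7, 6, 8]
  After s1: [2, 1, 5, 3, 4, 7, 6, 8]
  After s3: [2, 1, 3, 5, 4, 7, 6, 8]
  After s7: [2, 1, 3, 5, 4, 7, 8, 6]
Final permutation: [2, 1, 3, 5, 4, 7, 8, 6]

[2, 1, 3, 5, 4, 7, 8, 6]


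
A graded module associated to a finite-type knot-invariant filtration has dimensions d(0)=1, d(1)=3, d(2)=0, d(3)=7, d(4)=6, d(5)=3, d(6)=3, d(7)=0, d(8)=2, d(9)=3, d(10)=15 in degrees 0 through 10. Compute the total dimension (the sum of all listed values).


Total dimension = d(0) + d(1) + ... + d(10)
= 1 + 3 + 0 + 7 + 6 + 3 + 3 + 0 + 2 + 3 + 15
= 43

43


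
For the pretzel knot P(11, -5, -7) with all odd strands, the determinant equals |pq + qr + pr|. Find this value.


Step 1: Compute pq + qr + pr.
pq = 11*(-5) = -55
qr = (-5)*(-7) = 35
pr = 11*(-7) = -77
pq + qr + pr = -55 + 35 + (-77) = -97
Step 2: Take absolute value.
det(P(11,-5,-7)) = |-97| = 97

97


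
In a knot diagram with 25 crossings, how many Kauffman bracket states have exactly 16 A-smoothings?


We choose which 16 of 25 crossings get A-smoothings.
C(25, 16) = 25! / (16! * 9!)
= 2042975

2042975


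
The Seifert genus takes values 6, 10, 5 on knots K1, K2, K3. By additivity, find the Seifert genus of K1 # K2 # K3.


The Seifert genus is additive under connected sum.
Seifert genus(K1 # K2 # K3) = (6) + (10) + (5)
= 21

21


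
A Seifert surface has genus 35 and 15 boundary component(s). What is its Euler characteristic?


chi = 2 - 2g - b
= 2 - 2*35 - 15
= 2 - 70 - 15 = -83

-83


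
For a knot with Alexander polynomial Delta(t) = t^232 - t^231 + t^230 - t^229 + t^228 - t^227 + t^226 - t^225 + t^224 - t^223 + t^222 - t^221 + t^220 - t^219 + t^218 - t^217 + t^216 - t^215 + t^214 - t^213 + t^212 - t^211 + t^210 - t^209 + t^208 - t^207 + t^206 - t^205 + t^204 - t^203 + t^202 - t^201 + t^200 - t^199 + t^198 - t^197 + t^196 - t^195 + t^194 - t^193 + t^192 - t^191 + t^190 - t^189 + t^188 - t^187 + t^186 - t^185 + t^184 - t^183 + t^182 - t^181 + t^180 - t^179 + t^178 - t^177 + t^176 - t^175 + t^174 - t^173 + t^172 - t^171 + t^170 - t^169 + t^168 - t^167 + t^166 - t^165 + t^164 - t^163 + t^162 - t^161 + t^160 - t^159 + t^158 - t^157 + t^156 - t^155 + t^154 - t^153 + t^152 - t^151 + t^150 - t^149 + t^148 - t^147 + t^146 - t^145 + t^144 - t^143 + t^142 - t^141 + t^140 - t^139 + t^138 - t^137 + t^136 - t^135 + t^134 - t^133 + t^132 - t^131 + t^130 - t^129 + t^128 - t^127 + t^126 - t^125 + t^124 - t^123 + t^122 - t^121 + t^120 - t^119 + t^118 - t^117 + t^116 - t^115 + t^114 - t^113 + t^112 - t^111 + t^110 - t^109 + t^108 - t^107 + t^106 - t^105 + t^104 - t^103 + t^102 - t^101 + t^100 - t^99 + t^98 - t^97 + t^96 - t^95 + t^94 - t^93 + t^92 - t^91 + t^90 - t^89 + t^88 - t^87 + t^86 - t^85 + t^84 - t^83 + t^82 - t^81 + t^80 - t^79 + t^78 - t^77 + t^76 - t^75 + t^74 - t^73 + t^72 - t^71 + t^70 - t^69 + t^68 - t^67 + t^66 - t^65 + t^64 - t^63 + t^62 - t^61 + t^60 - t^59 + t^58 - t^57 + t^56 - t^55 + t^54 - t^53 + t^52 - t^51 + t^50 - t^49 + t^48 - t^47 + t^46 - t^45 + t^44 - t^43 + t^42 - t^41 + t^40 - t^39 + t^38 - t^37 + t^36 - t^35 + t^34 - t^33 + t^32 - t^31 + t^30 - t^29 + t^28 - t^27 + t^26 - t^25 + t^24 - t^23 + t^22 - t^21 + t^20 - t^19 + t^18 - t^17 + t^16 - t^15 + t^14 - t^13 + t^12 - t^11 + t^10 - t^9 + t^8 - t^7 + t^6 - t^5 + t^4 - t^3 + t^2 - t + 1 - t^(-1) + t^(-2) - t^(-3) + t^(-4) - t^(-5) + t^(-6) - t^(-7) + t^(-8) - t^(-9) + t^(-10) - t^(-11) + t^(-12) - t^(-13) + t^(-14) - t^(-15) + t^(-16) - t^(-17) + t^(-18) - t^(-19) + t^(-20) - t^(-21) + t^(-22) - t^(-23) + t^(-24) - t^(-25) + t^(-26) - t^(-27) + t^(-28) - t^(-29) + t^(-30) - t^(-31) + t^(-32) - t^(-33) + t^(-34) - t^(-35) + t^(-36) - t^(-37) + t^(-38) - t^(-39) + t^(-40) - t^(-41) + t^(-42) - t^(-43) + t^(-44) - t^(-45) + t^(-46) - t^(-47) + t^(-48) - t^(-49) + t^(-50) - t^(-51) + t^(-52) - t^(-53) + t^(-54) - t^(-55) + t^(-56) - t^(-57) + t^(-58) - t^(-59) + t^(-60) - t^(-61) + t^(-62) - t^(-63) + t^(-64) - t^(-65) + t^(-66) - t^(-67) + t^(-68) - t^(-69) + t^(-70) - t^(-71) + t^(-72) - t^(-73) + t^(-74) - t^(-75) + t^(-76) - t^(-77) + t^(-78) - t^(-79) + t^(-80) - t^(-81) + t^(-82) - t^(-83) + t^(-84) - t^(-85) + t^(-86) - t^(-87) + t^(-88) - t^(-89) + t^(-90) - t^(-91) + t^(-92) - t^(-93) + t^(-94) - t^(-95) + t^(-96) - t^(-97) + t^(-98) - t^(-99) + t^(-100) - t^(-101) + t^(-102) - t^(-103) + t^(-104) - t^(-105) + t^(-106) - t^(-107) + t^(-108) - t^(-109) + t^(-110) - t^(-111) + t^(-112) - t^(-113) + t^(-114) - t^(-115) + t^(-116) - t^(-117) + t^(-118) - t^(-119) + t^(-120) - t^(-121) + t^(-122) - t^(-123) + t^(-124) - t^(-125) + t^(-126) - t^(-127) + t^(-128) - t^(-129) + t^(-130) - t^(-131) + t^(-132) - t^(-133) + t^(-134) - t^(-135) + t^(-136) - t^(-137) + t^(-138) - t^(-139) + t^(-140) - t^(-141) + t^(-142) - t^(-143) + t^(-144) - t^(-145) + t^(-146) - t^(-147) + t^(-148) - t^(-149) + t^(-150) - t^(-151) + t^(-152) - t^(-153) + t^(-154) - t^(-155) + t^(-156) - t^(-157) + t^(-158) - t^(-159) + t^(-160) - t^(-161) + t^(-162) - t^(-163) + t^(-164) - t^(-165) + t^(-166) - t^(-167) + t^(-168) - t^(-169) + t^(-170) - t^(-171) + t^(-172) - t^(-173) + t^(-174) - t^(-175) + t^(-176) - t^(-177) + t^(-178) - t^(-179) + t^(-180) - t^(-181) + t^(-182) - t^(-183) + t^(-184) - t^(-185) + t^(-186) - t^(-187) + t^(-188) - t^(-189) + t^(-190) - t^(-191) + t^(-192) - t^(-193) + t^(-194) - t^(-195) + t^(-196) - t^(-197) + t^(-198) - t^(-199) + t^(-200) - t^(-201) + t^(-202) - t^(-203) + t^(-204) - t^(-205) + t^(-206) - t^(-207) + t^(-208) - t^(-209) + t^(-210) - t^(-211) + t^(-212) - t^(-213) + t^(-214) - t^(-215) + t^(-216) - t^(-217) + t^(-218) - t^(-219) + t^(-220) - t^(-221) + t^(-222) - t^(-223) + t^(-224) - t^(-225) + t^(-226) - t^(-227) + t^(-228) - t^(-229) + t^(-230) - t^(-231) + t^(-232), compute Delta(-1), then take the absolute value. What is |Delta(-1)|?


Step 1: The polynomial has 465 terms with alternating signs, exponents from 232 down to -232.
Step 2: Substitute t = -1. The i-th term has coefficient (-1)^i and exponent (m-i),
  so its value is (-1)^i * (-1)^(m-i) = (-1)^m = 1 for every i.
Step 3: All 465 terms equal 1, so Delta(-1) = 465 * (1) = 465
Step 4: |Delta(-1)| = 465

465


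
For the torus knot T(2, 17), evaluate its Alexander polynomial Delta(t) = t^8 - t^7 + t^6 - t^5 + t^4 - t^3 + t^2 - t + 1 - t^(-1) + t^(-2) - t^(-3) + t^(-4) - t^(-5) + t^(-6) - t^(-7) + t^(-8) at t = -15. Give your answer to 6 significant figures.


Substituting t = -15 into Delta(t) = t^8 - t^7 + t^6 - t^5 + t^4 - t^3 + t^2 - t + 1 - t^(-1) + t^(-2) - t^(-3) + t^(-4) - t^(-5) + t^(-6) - t^(-7) + t^(-8):
Term values: (2562890625) + (170859375) + (11390625) + (759375) + (50625) + (3375) + (225) + (15) + (1) + (0.0666667) + (0.00444444) + (0.000296296) + (1.97531e-05) + (1.31687e-06) + (8.77915e-08) + (5.85277e-09) + (3.90184e-10)
Sum = 2745954241
Rounded to 6 significant figures: 2.74595e+09

2.74595e+09


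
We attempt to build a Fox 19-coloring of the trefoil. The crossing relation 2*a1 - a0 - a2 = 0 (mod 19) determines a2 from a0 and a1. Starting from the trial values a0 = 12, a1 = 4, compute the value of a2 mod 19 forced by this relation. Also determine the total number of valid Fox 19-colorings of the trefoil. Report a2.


Step 1: Apply the given crossing relation 2*a1 - a0 - a2 = 0 (mod 19).
  a2 = 2*a1 - a0 mod 19
  a2 = 2*4 - 12 mod 19
  a2 = 8 - 12 mod 19
  a2 = -4 mod 19 = 15
Step 2: The trefoil has determinant 3.
  Number of Fox p-colorings (p prime) is p^2 if p = 3, else p.
  Since 19 does not divide 3, only trivial (constant) colorings exist.
  (So the trial a0 = 12, a1 = 4 with a0 != a1 does NOT extend to a valid coloring of the whole trefoil: the other two crossing relations require 3*(a1 - a0) = 0 (mod 19), which fails.)
  Total colorings = 19
Step 3: a2 = 15, total Fox 19-colorings = 19

15


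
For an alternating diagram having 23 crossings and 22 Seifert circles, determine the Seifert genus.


For alternating knots, g = (c - s + 1)/2.
= (23 - 22 + 1)/2
= 2/2 = 1

1


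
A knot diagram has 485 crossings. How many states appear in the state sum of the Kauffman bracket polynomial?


Each crossing contributes 2 choices (A-smoothing or B-smoothing).
Total states = 2^485 = 99895953610111751404211111353381321783955140565279076827493022708011895642232499843849795298031743077114461795885011932654335221737225129801285632

99895953610111751404211111353381321783955140565279076827493022708011895642232499843849795298031743077114461795885011932654335221737225129801285632


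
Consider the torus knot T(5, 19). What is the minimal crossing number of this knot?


For a torus knot T(p, q) with gcd(p,q)=1,
the crossing number is min(p*(q-1), q*(p-1)).
p*(q-1) = 5*18 = 90
q*(p-1) = 19*4 = 76
min(90, 76) = 76

76


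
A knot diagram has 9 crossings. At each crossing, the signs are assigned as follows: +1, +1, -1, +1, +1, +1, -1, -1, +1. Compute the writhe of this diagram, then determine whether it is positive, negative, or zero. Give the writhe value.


Step 1: Count positive crossings (+1).
Positive crossings: 6
Step 2: Count negative crossings (-1).
Negative crossings: 3
Step 3: Writhe = (positive) - (negative)
w = 6 - 3 = 3
Step 4: |w| = 3, and w is positive

3


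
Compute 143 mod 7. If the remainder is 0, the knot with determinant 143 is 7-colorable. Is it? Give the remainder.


Step 1: A knot is p-colorable if and only if p divides its determinant.
Step 2: Compute 143 mod 7.
143 = 20 * 7 + 3
Step 3: 143 mod 7 = 3
Step 4: The knot is 7-colorable: no

3


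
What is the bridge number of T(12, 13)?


The bridge number of T(p,q) is min(p,q).
min(12, 13) = 12

12


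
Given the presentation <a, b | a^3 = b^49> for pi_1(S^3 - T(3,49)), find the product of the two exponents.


The relation is a^3 = b^49.
Product of exponents = 3 * 49
= 147

147


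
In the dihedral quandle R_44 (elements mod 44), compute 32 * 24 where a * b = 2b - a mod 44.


32 * 24 = 2*24 - 32 mod 44
= 48 - 32 mod 44
= 16 mod 44 = 16

16


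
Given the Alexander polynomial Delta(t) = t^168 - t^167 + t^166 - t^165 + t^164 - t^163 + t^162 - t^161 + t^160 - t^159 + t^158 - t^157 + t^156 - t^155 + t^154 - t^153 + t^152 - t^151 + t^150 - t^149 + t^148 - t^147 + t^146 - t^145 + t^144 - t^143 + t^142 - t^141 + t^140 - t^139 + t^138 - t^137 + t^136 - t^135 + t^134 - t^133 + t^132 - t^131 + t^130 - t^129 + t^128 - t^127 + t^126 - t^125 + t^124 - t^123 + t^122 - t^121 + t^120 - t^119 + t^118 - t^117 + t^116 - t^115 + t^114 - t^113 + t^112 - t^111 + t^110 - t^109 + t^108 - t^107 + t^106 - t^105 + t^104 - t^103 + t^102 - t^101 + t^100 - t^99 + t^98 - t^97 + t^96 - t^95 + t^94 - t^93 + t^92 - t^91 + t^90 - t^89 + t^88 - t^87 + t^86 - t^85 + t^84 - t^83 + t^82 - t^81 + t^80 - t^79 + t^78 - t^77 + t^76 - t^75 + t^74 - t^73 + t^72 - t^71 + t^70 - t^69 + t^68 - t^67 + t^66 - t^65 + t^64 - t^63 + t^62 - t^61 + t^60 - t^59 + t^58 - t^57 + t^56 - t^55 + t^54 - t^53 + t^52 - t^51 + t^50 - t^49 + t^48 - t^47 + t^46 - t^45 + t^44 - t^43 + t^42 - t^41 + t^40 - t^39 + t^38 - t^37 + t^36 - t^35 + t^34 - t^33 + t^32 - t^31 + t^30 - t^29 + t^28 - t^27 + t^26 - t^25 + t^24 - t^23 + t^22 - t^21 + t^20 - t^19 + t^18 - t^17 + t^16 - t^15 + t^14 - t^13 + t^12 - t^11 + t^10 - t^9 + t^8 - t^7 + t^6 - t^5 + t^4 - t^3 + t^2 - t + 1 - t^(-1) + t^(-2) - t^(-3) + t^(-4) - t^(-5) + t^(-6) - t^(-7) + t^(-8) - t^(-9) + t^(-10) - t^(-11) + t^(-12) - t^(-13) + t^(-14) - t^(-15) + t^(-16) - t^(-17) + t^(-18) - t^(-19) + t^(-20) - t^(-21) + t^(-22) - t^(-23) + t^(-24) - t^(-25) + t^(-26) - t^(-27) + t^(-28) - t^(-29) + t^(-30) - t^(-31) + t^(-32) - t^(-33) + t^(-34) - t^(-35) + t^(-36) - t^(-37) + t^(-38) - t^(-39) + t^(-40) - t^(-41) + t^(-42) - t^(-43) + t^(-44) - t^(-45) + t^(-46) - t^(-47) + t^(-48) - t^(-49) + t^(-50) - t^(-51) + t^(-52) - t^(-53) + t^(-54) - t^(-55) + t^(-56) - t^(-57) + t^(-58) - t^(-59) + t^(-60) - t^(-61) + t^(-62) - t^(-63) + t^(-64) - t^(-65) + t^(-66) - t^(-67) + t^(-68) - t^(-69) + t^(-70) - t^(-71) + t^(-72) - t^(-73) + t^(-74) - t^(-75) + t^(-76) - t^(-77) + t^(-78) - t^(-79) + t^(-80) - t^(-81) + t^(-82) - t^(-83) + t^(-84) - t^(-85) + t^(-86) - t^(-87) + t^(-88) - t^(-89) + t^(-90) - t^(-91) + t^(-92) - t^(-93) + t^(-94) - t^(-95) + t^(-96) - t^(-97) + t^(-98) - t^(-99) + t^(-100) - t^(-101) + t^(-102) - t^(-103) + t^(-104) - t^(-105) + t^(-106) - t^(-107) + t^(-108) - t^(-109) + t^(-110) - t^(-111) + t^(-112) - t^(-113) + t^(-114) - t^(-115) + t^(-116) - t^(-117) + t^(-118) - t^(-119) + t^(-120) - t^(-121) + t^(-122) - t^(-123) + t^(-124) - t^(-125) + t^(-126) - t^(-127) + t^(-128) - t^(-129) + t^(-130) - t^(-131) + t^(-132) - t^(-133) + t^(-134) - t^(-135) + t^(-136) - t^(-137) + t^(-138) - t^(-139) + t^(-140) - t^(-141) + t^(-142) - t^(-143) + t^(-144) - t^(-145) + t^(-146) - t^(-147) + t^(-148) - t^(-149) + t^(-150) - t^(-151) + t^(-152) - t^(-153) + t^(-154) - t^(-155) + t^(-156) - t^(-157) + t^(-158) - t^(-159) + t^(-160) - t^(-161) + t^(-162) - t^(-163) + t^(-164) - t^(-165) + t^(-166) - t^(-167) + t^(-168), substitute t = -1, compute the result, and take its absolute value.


Step 1: The polynomial has 337 terms with alternating signs, exponents from 168 down to -168.
Step 2: Substitute t = -1. The i-th term has coefficient (-1)^i and exponent (m-i),
  so its value is (-1)^i * (-1)^(m-i) = (-1)^m = 1 for every i.
Step 3: All 337 terms equal 1, so Delta(-1) = 337 * (1) = 337
Step 4: |Delta(-1)| = 337

337


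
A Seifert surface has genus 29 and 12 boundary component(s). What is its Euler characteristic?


chi = 2 - 2g - b
= 2 - 2*29 - 12
= 2 - 58 - 12 = -68

-68


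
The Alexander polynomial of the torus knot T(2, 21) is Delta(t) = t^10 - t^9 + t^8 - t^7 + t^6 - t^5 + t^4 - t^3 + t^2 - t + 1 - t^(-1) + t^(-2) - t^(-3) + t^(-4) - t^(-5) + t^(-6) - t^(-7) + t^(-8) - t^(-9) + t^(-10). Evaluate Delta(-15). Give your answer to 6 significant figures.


Substituting t = -15 into Delta(t) = t^10 - t^9 + t^8 - t^7 + t^6 - t^5 + t^4 - t^3 + t^2 - t + 1 - t^(-1) + t^(-2) - t^(-3) + t^(-4) - t^(-5) + t^(-6) - t^(-7) + t^(-8) - t^(-9) + t^(-10):
Term values: (576650390625) + (38443359375) + (2562890625) + (170859375) + (11390625) + (759375) + (50625) + (3375) + (225) + (15) + (1) + (0.0666667) + (0.00444444) + (0.000296296) + (1.97531e-05) + (1.31687e-06) + (8.77915e-08) + (5.85277e-09) + (3.90184e-10) + (2.60123e-11) + (1.73415e-12)
Sum = 6.178397042e+11
Rounded to 6 significant figures: 6.1784e+11

6.1784e+11
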